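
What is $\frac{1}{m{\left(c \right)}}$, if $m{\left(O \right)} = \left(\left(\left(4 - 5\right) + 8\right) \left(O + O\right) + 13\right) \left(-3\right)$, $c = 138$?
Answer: $- \frac{1}{5835} \approx -0.00017138$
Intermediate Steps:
$m{\left(O \right)} = -39 - 42 O$ ($m{\left(O \right)} = \left(\left(-1 + 8\right) 2 O + 13\right) \left(-3\right) = \left(7 \cdot 2 O + 13\right) \left(-3\right) = \left(14 O + 13\right) \left(-3\right) = \left(13 + 14 O\right) \left(-3\right) = -39 - 42 O$)
$\frac{1}{m{\left(c \right)}} = \frac{1}{-39 - 5796} = \frac{1}{-5835} = - \frac{1}{5835}$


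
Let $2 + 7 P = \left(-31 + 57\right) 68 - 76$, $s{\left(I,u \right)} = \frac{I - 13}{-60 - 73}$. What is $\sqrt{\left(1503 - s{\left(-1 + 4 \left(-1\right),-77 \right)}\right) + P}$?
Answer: $\frac{\sqrt{30854803}}{133} \approx 41.765$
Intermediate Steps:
$s{\left(I,u \right)} = \frac{13}{133} - \frac{I}{133}$ ($s{\left(I,u \right)} = \frac{-13 + I}{-133} = \left(-13 + I\right) \left(- \frac{1}{133}\right) = \frac{13}{133} - \frac{I}{133}$)
$P = \frac{1690}{7}$ ($P = - \frac{2}{7} + \frac{\left(-31 + 57\right) 68 - 76}{7} = - \frac{2}{7} + \frac{26 \cdot 68 - 76}{7} = - \frac{2}{7} + \frac{1768 - 76}{7} = - \frac{2}{7} + \frac{1}{7} \cdot 1692 = - \frac{2}{7} + \frac{1692}{7} = \frac{1690}{7} \approx 241.43$)
$\sqrt{\left(1503 - s{\left(-1 + 4 \left(-1\right),-77 \right)}\right) + P} = \sqrt{\left(1503 - \left(\frac{13}{133} - \frac{-1 + 4 \left(-1\right)}{133}\right)\right) + \frac{1690}{7}} = \sqrt{\left(1503 - \left(\frac{13}{133} - \frac{-1 - 4}{133}\right)\right) + \frac{1690}{7}} = \sqrt{\left(1503 - \left(\frac{13}{133} - - \frac{5}{133}\right)\right) + \frac{1690}{7}} = \sqrt{\left(1503 - \left(\frac{13}{133} + \frac{5}{133}\right)\right) + \frac{1690}{7}} = \sqrt{\left(1503 - \frac{18}{133}\right) + \frac{1690}{7}} = \sqrt{\frac{199881}{133} + \frac{1690}{7}} = \sqrt{\frac{231991}{133}} = \frac{\sqrt{30854803}}{133}$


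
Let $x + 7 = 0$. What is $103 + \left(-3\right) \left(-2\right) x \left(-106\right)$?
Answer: $4555$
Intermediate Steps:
$x = -7$ ($x = -7 + 0 = -7$)
$103 + \left(-3\right) \left(-2\right) x \left(-106\right) = 103 + \left(-3\right) \left(-2\right) \left(-7\right) \left(-106\right) = 103 + 6 \left(-7\right) \left(-106\right) = 103 - -4452 = 103 + 4452 = 4555$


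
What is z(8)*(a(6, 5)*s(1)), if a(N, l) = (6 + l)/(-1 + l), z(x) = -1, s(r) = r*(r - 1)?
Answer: 0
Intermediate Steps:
s(r) = r*(-1 + r)
a(N, l) = (6 + l)/(-1 + l)
z(8)*(a(6, 5)*s(1)) = -(6 + 5)/(-1 + 5)*1*(-1 + 1) = -11/4*1*0 = -(¼)*11*0 = -11*0/4 = -1*0 = 0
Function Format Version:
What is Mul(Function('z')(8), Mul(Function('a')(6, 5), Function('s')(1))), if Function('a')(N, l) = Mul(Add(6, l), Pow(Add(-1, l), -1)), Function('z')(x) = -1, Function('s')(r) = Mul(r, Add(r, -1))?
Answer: 0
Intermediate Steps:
Function('s')(r) = Mul(r, Add(-1, r))
Function('a')(N, l) = Mul(Pow(Add(-1, l), -1), Add(6, l))
Mul(Function('z')(8), Mul(Function('a')(6, 5), Function('s')(1))) = Mul(-1, Mul(Mul(Pow(Add(-1, 5), -1), Add(6, 5)), Mul(1, Add(-1, 1)))) = Mul(-1, Mul(Mul(Pow(4, -1), 11), Mul(1, 0))) = Mul(-1, Mul(Mul(Rational(1, 4), 11), 0)) = Mul(-1, Mul(Rational(11, 4), 0)) = Mul(-1, 0) = 0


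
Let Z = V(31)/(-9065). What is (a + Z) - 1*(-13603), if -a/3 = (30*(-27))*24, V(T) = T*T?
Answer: 651981034/9065 ≈ 71923.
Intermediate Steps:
V(T) = T²
Z = -961/9065 (Z = 31²/(-9065) = 961*(-1/9065) = -961/9065 ≈ -0.10601)
a = 58320 (a = -3*30*(-27)*24 = -(-2430)*24 = -3*(-19440) = 58320)
(a + Z) - 1*(-13603) = (58320 - 961/9065) - 1*(-13603) = 528669839/9065 + 13603 = 651981034/9065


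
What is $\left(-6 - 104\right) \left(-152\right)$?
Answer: $16720$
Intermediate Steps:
$\left(-6 - 104\right) \left(-152\right) = \left(-110\right) \left(-152\right) = 16720$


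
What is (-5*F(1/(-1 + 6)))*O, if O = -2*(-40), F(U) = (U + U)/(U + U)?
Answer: -400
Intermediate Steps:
F(U) = 1 (F(U) = (2*U)/((2*U)) = (2*U)*(1/(2*U)) = 1)
O = 80
(-5*F(1/(-1 + 6)))*O = -5*1*80 = -5*80 = -400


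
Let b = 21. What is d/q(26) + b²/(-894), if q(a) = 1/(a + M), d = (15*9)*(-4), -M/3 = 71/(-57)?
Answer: -90922593/5662 ≈ -16058.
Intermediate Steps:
M = 71/19 (M = -213/(-57) = -213*(-1)/57 = -3*(-71/57) = 71/19 ≈ 3.7368)
d = -540 (d = 135*(-4) = -540)
q(a) = 1/(71/19 + a) (q(a) = 1/(a + 71/19) = 1/(71/19 + a))
d/q(26) + b²/(-894) = -540/(19/(71 + 19*26)) + 21²/(-894) = -540/(19/(71 + 494)) + 441*(-1/894) = -540/(19/565) - 147/298 = -540/(19*(1/565)) - 147/298 = -540/19/565 - 147/298 = -540*565/19 - 147/298 = -305100/19 - 147/298 = -90922593/5662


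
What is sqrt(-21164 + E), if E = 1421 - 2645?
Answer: 2*I*sqrt(5597) ≈ 149.63*I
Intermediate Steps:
E = -1224
sqrt(-21164 + E) = sqrt(-21164 - 1224) = sqrt(-22388) = 2*I*sqrt(5597)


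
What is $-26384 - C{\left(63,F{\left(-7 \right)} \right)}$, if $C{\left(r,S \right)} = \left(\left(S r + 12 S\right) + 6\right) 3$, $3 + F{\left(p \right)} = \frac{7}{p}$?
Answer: $-25502$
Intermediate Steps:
$F{\left(p \right)} = -3 + \frac{7}{p}$
$C{\left(r,S \right)} = 18 + 36 S + 3 S r$ ($C{\left(r,S \right)} = \left(\left(12 S + S r\right) + 6\right) 3 = \left(6 + 12 S + S r\right) 3 = 18 + 36 S + 3 S r$)
$-26384 - C{\left(63,F{\left(-7 \right)} \right)} = -26384 - \left(18 + 36 \left(-3 + \frac{7}{-7}\right) + 3 \left(-3 + \frac{7}{-7}\right) 63\right) = -26384 - \left(18 + 36 \left(-3 + 7 \left(- \frac{1}{7}\right)\right) + 3 \left(-3 + 7 \left(- \frac{1}{7}\right)\right) 63\right) = -26384 - \left(18 + 36 \left(-3 - 1\right) + 3 \left(-3 - 1\right) 63\right) = -26384 - \left(18 + 36 \left(-4\right) + 3 \left(-4\right) 63\right) = -26384 - \left(18 - 144 - 756\right) = -26384 - -882 = -26384 + 882 = -25502$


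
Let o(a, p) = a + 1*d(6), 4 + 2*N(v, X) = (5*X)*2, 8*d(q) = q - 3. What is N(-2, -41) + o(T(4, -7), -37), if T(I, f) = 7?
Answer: -1597/8 ≈ -199.63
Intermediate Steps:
d(q) = -3/8 + q/8 (d(q) = (q - 3)/8 = (-3 + q)/8 = -3/8 + q/8)
N(v, X) = -2 + 5*X (N(v, X) = -2 + ((5*X)*2)/2 = -2 + (10*X)/2 = -2 + 5*X)
o(a, p) = 3/8 + a (o(a, p) = a + 1*(-3/8 + (1/8)*6) = a + 1*(-3/8 + 3/4) = a + 1*(3/8) = a + 3/8 = 3/8 + a)
N(-2, -41) + o(T(4, -7), -37) = (-2 + 5*(-41)) + (3/8 + 7) = (-2 - 205) + 59/8 = -207 + 59/8 = -1597/8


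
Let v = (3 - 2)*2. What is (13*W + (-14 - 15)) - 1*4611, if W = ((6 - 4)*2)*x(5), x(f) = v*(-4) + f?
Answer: -4796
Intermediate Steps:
v = 2 (v = 1*2 = 2)
x(f) = -8 + f (x(f) = 2*(-4) + f = -8 + f)
W = -12 (W = ((6 - 4)*2)*(-8 + 5) = (2*2)*(-3) = 4*(-3) = -12)
(13*W + (-14 - 15)) - 1*4611 = (13*(-12) + (-14 - 15)) - 1*4611 = (-156 - 29) - 4611 = -185 - 4611 = -4796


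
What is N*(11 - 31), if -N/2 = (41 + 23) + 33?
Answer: 3880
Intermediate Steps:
N = -194 (N = -2*((41 + 23) + 33) = -2*(64 + 33) = -2*97 = -194)
N*(11 - 31) = -194*(11 - 31) = -194*(-20) = 3880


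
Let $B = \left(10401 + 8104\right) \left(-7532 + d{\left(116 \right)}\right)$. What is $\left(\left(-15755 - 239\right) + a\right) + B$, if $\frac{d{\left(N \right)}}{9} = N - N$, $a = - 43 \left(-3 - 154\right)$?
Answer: $-139388903$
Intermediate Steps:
$a = 6751$ ($a = - 43 \left(-3 - 154\right) = \left(-43\right) \left(-157\right) = 6751$)
$d{\left(N \right)} = 0$ ($d{\left(N \right)} = 9 \left(N - N\right) = 9 \cdot 0 = 0$)
$B = -139379660$ ($B = \left(10401 + 8104\right) \left(-7532 + 0\right) = 18505 \left(-7532\right) = -139379660$)
$\left(\left(-15755 - 239\right) + a\right) + B = \left(\left(-15755 - 239\right) + 6751\right) - 139379660 = \left(-15994 + 6751\right) - 139379660 = -9243 - 139379660 = -139388903$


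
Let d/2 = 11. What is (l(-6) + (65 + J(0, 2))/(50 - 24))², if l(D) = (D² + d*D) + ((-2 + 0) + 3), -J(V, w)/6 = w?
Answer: 5841889/676 ≈ 8641.8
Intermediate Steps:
J(V, w) = -6*w
d = 22 (d = 2*11 = 22)
l(D) = 1 + D² + 22*D (l(D) = (D² + 22*D) + ((-2 + 0) + 3) = (D² + 22*D) + (-2 + 3) = (D² + 22*D) + 1 = 1 + D² + 22*D)
(l(-6) + (65 + J(0, 2))/(50 - 24))² = ((1 + (-6)² + 22*(-6)) + (65 - 6*2)/(50 - 24))² = ((1 + 36 - 132) + (65 - 12)/26)² = (-95 + 53*(1/26))² = (-95 + 53/26)² = (-2417/26)² = 5841889/676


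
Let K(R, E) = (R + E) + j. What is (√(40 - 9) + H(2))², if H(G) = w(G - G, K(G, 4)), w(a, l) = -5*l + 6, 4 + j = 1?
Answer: (-9 + √31)² ≈ 11.780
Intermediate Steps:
j = -3 (j = -4 + 1 = -3)
K(R, E) = -3 + E + R (K(R, E) = (R + E) - 3 = (E + R) - 3 = -3 + E + R)
w(a, l) = 6 - 5*l
H(G) = 1 - 5*G (H(G) = 6 - 5*(-3 + 4 + G) = 6 - 5*(1 + G) = 6 + (-5 - 5*G) = 1 - 5*G)
(√(40 - 9) + H(2))² = (√(40 - 9) + (1 - 5*2))² = (√31 + (1 - 10))² = (√31 - 9)² = (-9 + √31)²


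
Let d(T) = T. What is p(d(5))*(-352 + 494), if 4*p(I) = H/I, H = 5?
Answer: 71/2 ≈ 35.500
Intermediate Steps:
p(I) = 5/(4*I) (p(I) = (5/I)/4 = 5/(4*I))
p(d(5))*(-352 + 494) = ((5/4)/5)*(-352 + 494) = ((5/4)*(⅕))*142 = (¼)*142 = 71/2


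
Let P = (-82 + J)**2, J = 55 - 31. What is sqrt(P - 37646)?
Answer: I*sqrt(34282) ≈ 185.15*I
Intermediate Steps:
J = 24
P = 3364 (P = (-82 + 24)**2 = (-58)**2 = 3364)
sqrt(P - 37646) = sqrt(3364 - 37646) = sqrt(-34282) = I*sqrt(34282)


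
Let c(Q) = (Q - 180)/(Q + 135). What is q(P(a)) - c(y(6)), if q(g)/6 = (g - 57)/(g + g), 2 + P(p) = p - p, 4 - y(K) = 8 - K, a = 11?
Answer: 24605/274 ≈ 89.799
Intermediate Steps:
y(K) = -4 + K (y(K) = 4 - (8 - K) = 4 + (-8 + K) = -4 + K)
c(Q) = (-180 + Q)/(135 + Q)
P(p) = -2 (P(p) = -2 + (p - p) = -2 + 0 = -2)
q(g) = 3*(-57 + g)/g (q(g) = 6*((g - 57)/(g + g)) = 6*((-57 + g)/((2*g))) = 6*((-57 + g)*(1/(2*g))) = 6*((-57 + g)/(2*g)) = 3*(-57 + g)/g)
q(P(a)) - c(y(6)) = (3 - 171/(-2)) - (-180 + (-4 + 6))/(135 + (-4 + 6)) = (3 - 171*(-1/2)) - (-180 + 2)/(135 + 2) = (3 + 171/2) - (-178)/137 = 177/2 - (-178)/137 = 177/2 - 1*(-178/137) = 177/2 + 178/137 = 24605/274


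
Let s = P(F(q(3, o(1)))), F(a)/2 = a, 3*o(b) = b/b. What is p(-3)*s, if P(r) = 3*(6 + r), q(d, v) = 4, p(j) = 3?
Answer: 126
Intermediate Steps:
o(b) = ⅓ (o(b) = (b/b)/3 = (⅓)*1 = ⅓)
F(a) = 2*a
P(r) = 18 + 3*r
s = 42 (s = 18 + 3*(2*4) = 18 + 3*8 = 18 + 24 = 42)
p(-3)*s = 3*42 = 126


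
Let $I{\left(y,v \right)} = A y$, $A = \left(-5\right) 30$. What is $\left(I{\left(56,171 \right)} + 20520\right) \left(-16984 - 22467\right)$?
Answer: $-478146120$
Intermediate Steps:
$A = -150$
$I{\left(y,v \right)} = - 150 y$
$\left(I{\left(56,171 \right)} + 20520\right) \left(-16984 - 22467\right) = \left(\left(-150\right) 56 + 20520\right) \left(-16984 - 22467\right) = \left(-8400 + 20520\right) \left(-39451\right) = 12120 \left(-39451\right) = -478146120$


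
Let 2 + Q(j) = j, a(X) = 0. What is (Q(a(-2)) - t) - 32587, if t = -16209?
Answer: -16380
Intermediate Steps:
Q(j) = -2 + j
(Q(a(-2)) - t) - 32587 = ((-2 + 0) - 1*(-16209)) - 32587 = (-2 + 16209) - 32587 = 16207 - 32587 = -16380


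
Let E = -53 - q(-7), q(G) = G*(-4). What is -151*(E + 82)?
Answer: -151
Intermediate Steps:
q(G) = -4*G
E = -81 (E = -53 - (-4)*(-7) = -53 - 1*28 = -53 - 28 = -81)
-151*(E + 82) = -151*(-81 + 82) = -151*1 = -151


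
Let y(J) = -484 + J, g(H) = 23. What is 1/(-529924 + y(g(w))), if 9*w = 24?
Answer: -1/530385 ≈ -1.8854e-6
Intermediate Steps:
w = 8/3 (w = (⅑)*24 = 8/3 ≈ 2.6667)
1/(-529924 + y(g(w))) = 1/(-529924 + (-484 + 23)) = 1/(-529924 - 461) = 1/(-530385) = -1/530385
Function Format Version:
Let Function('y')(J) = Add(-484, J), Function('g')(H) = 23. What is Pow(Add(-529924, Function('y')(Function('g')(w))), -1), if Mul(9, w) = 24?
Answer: Rational(-1, 530385) ≈ -1.8854e-6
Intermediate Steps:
w = Rational(8, 3) (w = Mul(Rational(1, 9), 24) = Rational(8, 3) ≈ 2.6667)
Pow(Add(-529924, Function('y')(Function('g')(w))), -1) = Pow(Add(-529924, Add(-484, 23)), -1) = Pow(Add(-529924, -461), -1) = Pow(-530385, -1) = Rational(-1, 530385)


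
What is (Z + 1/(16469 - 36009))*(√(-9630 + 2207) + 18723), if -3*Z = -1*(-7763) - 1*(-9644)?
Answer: -2122768698703/19540 - 340132783*I*√7423/58620 ≈ -1.0864e+8 - 4.9991e+5*I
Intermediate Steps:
Z = -17407/3 (Z = -(-1*(-7763) - 1*(-9644))/3 = -(7763 + 9644)/3 = -⅓*17407 = -17407/3 ≈ -5802.3)
(Z + 1/(16469 - 36009))*(√(-9630 + 2207) + 18723) = (-17407/3 + 1/(16469 - 36009))*(√(-9630 + 2207) + 18723) = (-17407/3 + 1/(-19540))*(√(-7423) + 18723) = (-17407/3 - 1/19540)*(I*√7423 + 18723) = -340132783*(18723 + I*√7423)/58620 = -2122768698703/19540 - 340132783*I*√7423/58620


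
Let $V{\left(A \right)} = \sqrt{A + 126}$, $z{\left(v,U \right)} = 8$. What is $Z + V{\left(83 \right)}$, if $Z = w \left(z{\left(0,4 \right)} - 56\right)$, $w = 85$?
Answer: $-4080 + \sqrt{209} \approx -4065.5$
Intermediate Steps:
$V{\left(A \right)} = \sqrt{126 + A}$
$Z = -4080$ ($Z = 85 \left(8 - 56\right) = 85 \left(-48\right) = -4080$)
$Z + V{\left(83 \right)} = -4080 + \sqrt{126 + 83} = -4080 + \sqrt{209}$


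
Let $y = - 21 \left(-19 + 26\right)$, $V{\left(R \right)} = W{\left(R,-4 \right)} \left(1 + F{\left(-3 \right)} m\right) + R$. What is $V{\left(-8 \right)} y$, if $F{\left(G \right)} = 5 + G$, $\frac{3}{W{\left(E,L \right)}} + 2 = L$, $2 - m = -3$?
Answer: $\frac{3969}{2} \approx 1984.5$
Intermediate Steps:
$m = 5$ ($m = 2 - -3 = 2 + 3 = 5$)
$W{\left(E,L \right)} = \frac{3}{-2 + L}$
$V{\left(R \right)} = - \frac{11}{2} + R$ ($V{\left(R \right)} = \frac{3}{-2 - 4} \left(1 + \left(5 - 3\right) 5\right) + R = \frac{3}{-6} \left(1 + 2 \cdot 5\right) + R = 3 \left(- \frac{1}{6}\right) \left(1 + 10\right) + R = \left(- \frac{1}{2}\right) 11 + R = - \frac{11}{2} + R$)
$y = -147$ ($y = \left(-21\right) 7 = -147$)
$V{\left(-8 \right)} y = \left(- \frac{11}{2} - 8\right) \left(-147\right) = \left(- \frac{27}{2}\right) \left(-147\right) = \frac{3969}{2}$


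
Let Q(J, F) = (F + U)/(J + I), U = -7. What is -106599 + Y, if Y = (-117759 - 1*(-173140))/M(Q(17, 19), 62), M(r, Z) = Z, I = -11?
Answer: -6553757/62 ≈ -1.0571e+5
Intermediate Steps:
Q(J, F) = (-7 + F)/(-11 + J) (Q(J, F) = (F - 7)/(J - 11) = (-7 + F)/(-11 + J))
Y = 55381/62 (Y = (-117759 - 1*(-173140))/62 = (-117759 + 173140)*(1/62) = 55381*(1/62) = 55381/62 ≈ 893.24)
-106599 + Y = -106599 + 55381/62 = -6553757/62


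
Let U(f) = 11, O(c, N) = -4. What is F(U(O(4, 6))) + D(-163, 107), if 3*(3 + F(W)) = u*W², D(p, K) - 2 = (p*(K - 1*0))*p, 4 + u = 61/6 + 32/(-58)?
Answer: 1484102621/522 ≈ 2.8431e+6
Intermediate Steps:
u = 977/174 (u = -4 + (61/6 + 32/(-58)) = -4 + (61*(⅙) + 32*(-1/58)) = -4 + (61/6 - 16/29) = -4 + 1673/174 = 977/174 ≈ 5.6149)
D(p, K) = 2 + K*p² (D(p, K) = 2 + (p*(K - 1*0))*p = 2 + (p*(K + 0))*p = 2 + (p*K)*p = 2 + (K*p)*p = 2 + K*p²)
F(W) = -3 + 977*W²/522 (F(W) = -3 + (977*W²/174)/3 = -3 + 977*W²/522)
F(U(O(4, 6))) + D(-163, 107) = (-3 + (977/522)*11²) + (2 + 107*(-163)²) = (-3 + (977/522)*121) + (2 + 107*26569) = (-3 + 118217/522) + (2 + 2842883) = 116651/522 + 2842885 = 1484102621/522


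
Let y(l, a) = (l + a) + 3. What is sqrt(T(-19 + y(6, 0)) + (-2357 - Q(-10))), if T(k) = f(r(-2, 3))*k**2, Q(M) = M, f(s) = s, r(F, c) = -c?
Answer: I*sqrt(2647) ≈ 51.449*I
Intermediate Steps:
y(l, a) = 3 + a + l (y(l, a) = (a + l) + 3 = 3 + a + l)
T(k) = -3*k**2 (T(k) = (-1*3)*k**2 = -3*k**2)
sqrt(T(-19 + y(6, 0)) + (-2357 - Q(-10))) = sqrt(-3*(-19 + (3 + 0 + 6))**2 + (-2357 - 1*(-10))) = sqrt(-3*(-19 + 9)**2 + (-2357 + 10)) = sqrt(-3*(-10)**2 - 2347) = sqrt(-3*100 - 2347) = sqrt(-300 - 2347) = sqrt(-2647) = I*sqrt(2647)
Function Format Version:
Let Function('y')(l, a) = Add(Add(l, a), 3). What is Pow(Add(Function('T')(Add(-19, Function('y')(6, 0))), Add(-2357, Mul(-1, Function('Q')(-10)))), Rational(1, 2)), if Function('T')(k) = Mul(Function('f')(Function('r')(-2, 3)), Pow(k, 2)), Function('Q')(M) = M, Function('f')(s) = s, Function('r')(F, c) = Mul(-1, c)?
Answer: Mul(I, Pow(2647, Rational(1, 2))) ≈ Mul(51.449, I)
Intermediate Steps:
Function('y')(l, a) = Add(3, a, l) (Function('y')(l, a) = Add(Add(a, l), 3) = Add(3, a, l))
Function('T')(k) = Mul(-3, Pow(k, 2)) (Function('T')(k) = Mul(Mul(-1, 3), Pow(k, 2)) = Mul(-3, Pow(k, 2)))
Pow(Add(Function('T')(Add(-19, Function('y')(6, 0))), Add(-2357, Mul(-1, Function('Q')(-10)))), Rational(1, 2)) = Pow(Add(Mul(-3, Pow(Add(-19, Add(3, 0, 6)), 2)), Add(-2357, Mul(-1, -10))), Rational(1, 2)) = Pow(Add(Mul(-3, Pow(Add(-19, 9), 2)), Add(-2357, 10)), Rational(1, 2)) = Pow(Add(Mul(-3, Pow(-10, 2)), -2347), Rational(1, 2)) = Pow(Add(Mul(-3, 100), -2347), Rational(1, 2)) = Pow(Add(-300, -2347), Rational(1, 2)) = Pow(-2647, Rational(1, 2)) = Mul(I, Pow(2647, Rational(1, 2)))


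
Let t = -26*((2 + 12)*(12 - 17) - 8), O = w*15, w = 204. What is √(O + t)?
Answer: 4*√318 ≈ 71.330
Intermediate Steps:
O = 3060 (O = 204*15 = 3060)
t = 2028 (t = -26*(14*(-5) - 8) = -26*(-70 - 8) = -26*(-78) = 2028)
√(O + t) = √(3060 + 2028) = √5088 = 4*√318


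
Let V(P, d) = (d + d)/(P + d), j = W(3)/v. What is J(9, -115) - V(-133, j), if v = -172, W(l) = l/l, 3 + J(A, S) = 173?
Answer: 3889088/22877 ≈ 170.00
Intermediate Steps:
J(A, S) = 170 (J(A, S) = -3 + 173 = 170)
W(l) = 1
j = -1/172 (j = 1/(-172) = 1*(-1/172) = -1/172 ≈ -0.0058140)
V(P, d) = 2*d/(P + d) (V(P, d) = (2*d)/(P + d) = 2*d/(P + d))
J(9, -115) - V(-133, j) = 170 - 2*(-1)/(172*(-133 - 1/172)) = 170 - 2*(-1)/(172*(-22877/172)) = 170 - 2*(-1)*(-172)/(172*22877) = 170 - 1*2/22877 = 170 - 2/22877 = 3889088/22877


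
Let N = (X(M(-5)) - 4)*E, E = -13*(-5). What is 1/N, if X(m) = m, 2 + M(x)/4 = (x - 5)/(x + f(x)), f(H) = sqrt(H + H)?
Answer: -11/5980 - I*sqrt(10)/2990 ≈ -0.0018395 - 0.0010576*I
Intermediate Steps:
f(H) = sqrt(2)*sqrt(H) (f(H) = sqrt(2*H) = sqrt(2)*sqrt(H))
M(x) = -8 + 4*(-5 + x)/(x + sqrt(2)*sqrt(x)) (M(x) = -8 + 4*((x - 5)/(x + sqrt(2)*sqrt(x))) = -8 + 4*((-5 + x)/(x + sqrt(2)*sqrt(x))) = -8 + 4*(-5 + x)/(x + sqrt(2)*sqrt(x)))
E = 65
N = -260 - 520*I*sqrt(10)/(-5 + I*sqrt(10)) (N = (4*(-5 - 1*(-5) - 2*sqrt(2)*sqrt(-5))/(-5 + sqrt(2)*sqrt(-5)) - 4)*65 = (4*(-5 + 5 - 2*sqrt(2)*I*sqrt(5))/(-5 + sqrt(2)*(I*sqrt(5))) - 4)*65 = (4*(-5 + 5 - 2*I*sqrt(10))/(-5 + I*sqrt(10)) - 4)*65 = (4*(-2*I*sqrt(10))/(-5 + I*sqrt(10)) - 4)*65 = (-8*I*sqrt(10)/(-5 + I*sqrt(10)) - 4)*65 = (-4 - 8*I*sqrt(10)/(-5 + I*sqrt(10)))*65 = -260 - 520*I*sqrt(10)/(-5 + I*sqrt(10)) ≈ -408.57 + 234.91*I)
1/N = 1/(-2860/7 + 520*I*sqrt(10)/7)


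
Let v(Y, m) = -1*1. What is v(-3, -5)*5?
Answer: -5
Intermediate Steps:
v(Y, m) = -1
v(-3, -5)*5 = -1*5 = -5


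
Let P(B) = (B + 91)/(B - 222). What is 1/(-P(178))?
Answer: 44/269 ≈ 0.16357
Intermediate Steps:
P(B) = (91 + B)/(-222 + B)
1/(-P(178)) = 1/(-(91 + 178)/(-222 + 178)) = 1/(-269/(-44)) = 1/(-(-1)*269/44) = 1/(-1*(-269/44)) = 1/(269/44) = 44/269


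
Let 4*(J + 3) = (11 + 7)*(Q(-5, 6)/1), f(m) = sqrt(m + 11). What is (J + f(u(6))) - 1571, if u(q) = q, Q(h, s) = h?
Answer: -3193/2 + sqrt(17) ≈ -1592.4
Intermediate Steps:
f(m) = sqrt(11 + m)
J = -51/2 (J = -3 + ((11 + 7)*(-5/1))/4 = -3 + (18*(-5*1))/4 = -3 + (18*(-5))/4 = -3 + (1/4)*(-90) = -3 - 45/2 = -51/2 ≈ -25.500)
(J + f(u(6))) - 1571 = (-51/2 + sqrt(11 + 6)) - 1571 = (-51/2 + sqrt(17)) - 1571 = -3193/2 + sqrt(17)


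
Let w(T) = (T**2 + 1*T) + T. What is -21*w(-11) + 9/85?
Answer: -176706/85 ≈ -2078.9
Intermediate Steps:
w(T) = T**2 + 2*T (w(T) = (T**2 + T) + T = (T + T**2) + T = T**2 + 2*T)
-21*w(-11) + 9/85 = -(-231)*(2 - 11) + 9/85 = -(-231)*(-9) + 9*(1/85) = -21*99 + 9/85 = -2079 + 9/85 = -176706/85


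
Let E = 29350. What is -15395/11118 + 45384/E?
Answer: 26368031/163156650 ≈ 0.16161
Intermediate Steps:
-15395/11118 + 45384/E = -15395/11118 + 45384/29350 = -15395*1/11118 + 45384*(1/29350) = -15395/11118 + 22692/14675 = 26368031/163156650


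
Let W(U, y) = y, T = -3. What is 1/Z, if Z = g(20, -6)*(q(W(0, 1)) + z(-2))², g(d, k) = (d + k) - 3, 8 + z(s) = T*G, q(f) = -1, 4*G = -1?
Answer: 16/11979 ≈ 0.0013357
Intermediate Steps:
G = -¼ (G = (¼)*(-1) = -¼ ≈ -0.25000)
z(s) = -29/4 (z(s) = -8 - 3*(-¼) = -8 + ¾ = -29/4)
g(d, k) = -3 + d + k
Z = 11979/16 (Z = (-3 + 20 - 6)*(-1 - 29/4)² = 11*(-33/4)² = 11*(1089/16) = 11979/16 ≈ 748.69)
1/Z = 1/(11979/16) = 16/11979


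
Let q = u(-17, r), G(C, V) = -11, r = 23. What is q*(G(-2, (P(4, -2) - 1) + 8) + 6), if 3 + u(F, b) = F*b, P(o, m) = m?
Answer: 1970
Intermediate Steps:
u(F, b) = -3 + F*b
q = -394 (q = -3 - 17*23 = -3 - 391 = -394)
q*(G(-2, (P(4, -2) - 1) + 8) + 6) = -394*(-11 + 6) = -394*(-5) = 1970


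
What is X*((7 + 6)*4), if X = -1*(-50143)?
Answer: 2607436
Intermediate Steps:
X = 50143
X*((7 + 6)*4) = 50143*((7 + 6)*4) = 50143*(13*4) = 50143*52 = 2607436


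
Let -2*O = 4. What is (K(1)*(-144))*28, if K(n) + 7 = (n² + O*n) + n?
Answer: 28224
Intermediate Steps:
O = -2 (O = -½*4 = -2)
K(n) = -7 + n² - n (K(n) = -7 + ((n² - 2*n) + n) = -7 + (n² - n) = -7 + n² - n)
(K(1)*(-144))*28 = ((-7 + 1² - 1*1)*(-144))*28 = ((-7 + 1 - 1)*(-144))*28 = -7*(-144)*28 = 1008*28 = 28224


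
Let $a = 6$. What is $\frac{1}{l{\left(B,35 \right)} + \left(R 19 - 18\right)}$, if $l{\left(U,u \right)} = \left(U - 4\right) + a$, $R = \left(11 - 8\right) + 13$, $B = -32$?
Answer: $\frac{1}{256} \approx 0.0039063$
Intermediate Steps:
$R = 16$ ($R = 3 + 13 = 16$)
$l{\left(U,u \right)} = 2 + U$ ($l{\left(U,u \right)} = \left(U - 4\right) + 6 = \left(-4 + U\right) + 6 = 2 + U$)
$\frac{1}{l{\left(B,35 \right)} + \left(R 19 - 18\right)} = \frac{1}{\left(2 - 32\right) + \left(16 \cdot 19 - 18\right)} = \frac{1}{-30 + \left(304 - 18\right)} = \frac{1}{-30 + 286} = \frac{1}{256}$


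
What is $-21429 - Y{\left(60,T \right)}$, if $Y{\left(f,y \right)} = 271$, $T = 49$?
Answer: $-21700$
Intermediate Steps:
$-21429 - Y{\left(60,T \right)} = -21429 - 271 = -21700$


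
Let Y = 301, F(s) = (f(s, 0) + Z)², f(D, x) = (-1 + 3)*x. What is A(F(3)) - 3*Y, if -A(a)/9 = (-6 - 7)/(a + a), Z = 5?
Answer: -45033/50 ≈ -900.66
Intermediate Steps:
f(D, x) = 2*x
F(s) = 25 (F(s) = (2*0 + 5)² = (0 + 5)² = 5² = 25)
A(a) = 117/(2*a) (A(a) = -9*(-6 - 7)/(a + a) = -(-117)/(2*a) = 117/(2*a))
A(F(3)) - 3*Y = (117/2)/25 - 3*301 = (117/2)*(1/25) - 903 = 117/50 - 903 = -45033/50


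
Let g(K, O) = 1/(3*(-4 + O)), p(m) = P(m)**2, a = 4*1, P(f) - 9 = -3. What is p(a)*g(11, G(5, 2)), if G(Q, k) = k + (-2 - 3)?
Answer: -12/7 ≈ -1.7143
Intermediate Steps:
P(f) = 6 (P(f) = 9 - 3 = 6)
G(Q, k) = -5 + k (G(Q, k) = k - 5 = -5 + k)
a = 4
p(m) = 36 (p(m) = 6**2 = 36)
g(K, O) = 1/(-12 + 3*O)
p(a)*g(11, G(5, 2)) = 36*(1/(3*(-4 + (-5 + 2)))) = 36*(1/(3*(-4 - 3))) = 36*((1/3)/(-7)) = 36*((1/3)*(-1/7)) = 36*(-1/21) = -12/7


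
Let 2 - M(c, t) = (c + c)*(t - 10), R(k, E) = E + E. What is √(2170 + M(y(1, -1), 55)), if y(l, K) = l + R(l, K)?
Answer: √2262 ≈ 47.560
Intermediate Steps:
R(k, E) = 2*E
y(l, K) = l + 2*K
M(c, t) = 2 - 2*c*(-10 + t) (M(c, t) = 2 - (c + c)*(t - 10) = 2 - 2*c*(-10 + t))
√(2170 + M(y(1, -1), 55)) = √(2170 + (2 + 20*(1 + 2*(-1)) - 2*(1 + 2*(-1))*55)) = √(2170 + (2 + 20*(1 - 2) - 2*(1 - 2)*55)) = √(2170 + (2 + 20*(-1) - 2*(-1)*55)) = √(2170 + (2 - 20 + 110)) = √(2170 + 92) = √2262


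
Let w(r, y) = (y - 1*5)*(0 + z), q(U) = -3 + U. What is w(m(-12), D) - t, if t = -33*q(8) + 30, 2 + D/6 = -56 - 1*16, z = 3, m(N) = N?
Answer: -1212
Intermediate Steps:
D = -444 (D = -12 + 6*(-56 - 1*16) = -12 + 6*(-56 - 16) = -12 + 6*(-72) = -12 - 432 = -444)
w(r, y) = -15 + 3*y (w(r, y) = (y - 1*5)*(0 + 3) = (y - 5)*3 = (-5 + y)*3 = -15 + 3*y)
t = -135 (t = -33*(-3 + 8) + 30 = -33*5 + 30 = -165 + 30 = -135)
w(m(-12), D) - t = (-15 + 3*(-444)) - 1*(-135) = (-15 - 1332) + 135 = -1347 + 135 = -1212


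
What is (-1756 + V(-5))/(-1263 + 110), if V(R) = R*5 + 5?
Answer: 1776/1153 ≈ 1.5403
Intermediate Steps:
V(R) = 5 + 5*R (V(R) = 5*R + 5 = 5 + 5*R)
(-1756 + V(-5))/(-1263 + 110) = (-1756 + (5 + 5*(-5)))/(-1263 + 110) = (-1756 + (5 - 25))/(-1153) = (-1756 - 20)*(-1/1153) = -1776*(-1/1153) = 1776/1153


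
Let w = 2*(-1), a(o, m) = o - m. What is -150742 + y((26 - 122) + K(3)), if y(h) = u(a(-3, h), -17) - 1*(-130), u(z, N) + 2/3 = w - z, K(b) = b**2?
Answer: -452096/3 ≈ -1.5070e+5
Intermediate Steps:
w = -2
u(z, N) = -8/3 - z (u(z, N) = -2/3 + (-2 - z) = -8/3 - z)
y(h) = 391/3 + h (y(h) = (-8/3 - (-3 - h)) - 1*(-130) = (-8/3 + (3 + h)) + 130 = (1/3 + h) + 130 = 391/3 + h)
-150742 + y((26 - 122) + K(3)) = -150742 + (391/3 + ((26 - 122) + 3**2)) = -150742 + (391/3 + (-96 + 9)) = -150742 + (391/3 - 87) = -150742 + 130/3 = -452096/3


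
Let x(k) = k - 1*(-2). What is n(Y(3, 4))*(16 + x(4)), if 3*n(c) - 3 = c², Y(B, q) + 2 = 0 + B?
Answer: 88/3 ≈ 29.333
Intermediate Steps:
x(k) = 2 + k (x(k) = k + 2 = 2 + k)
Y(B, q) = -2 + B (Y(B, q) = -2 + (0 + B) = -2 + B)
n(c) = 1 + c²/3
n(Y(3, 4))*(16 + x(4)) = (1 + (-2 + 3)²/3)*(16 + (2 + 4)) = (1 + (⅓)*1²)*(16 + 6) = (1 + (⅓)*1)*22 = (1 + ⅓)*22 = (4/3)*22 = 88/3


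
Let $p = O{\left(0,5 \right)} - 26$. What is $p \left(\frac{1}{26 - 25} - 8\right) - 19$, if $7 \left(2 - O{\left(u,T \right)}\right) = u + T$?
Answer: $154$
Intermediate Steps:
$O{\left(u,T \right)} = 2 - \frac{T}{7} - \frac{u}{7}$ ($O{\left(u,T \right)} = 2 - \frac{u + T}{7} = 2 - \frac{T + u}{7} = 2 - \left(\frac{T}{7} + \frac{u}{7}\right) = 2 - \frac{T}{7} - \frac{u}{7}$)
$p = - \frac{173}{7}$ ($p = \left(2 - \frac{5}{7} - 0\right) - 26 = \left(2 - \frac{5}{7} + 0\right) - 26 = \frac{9}{7} - 26 = - \frac{173}{7} \approx -24.714$)
$p \left(\frac{1}{26 - 25} - 8\right) - 19 = - \frac{173 \left(\frac{1}{26 - 25} - 8\right)}{7} - 19 = - \frac{173 \left(1^{-1} - 8\right)}{7} - 19 = - \frac{173 \left(1 - 8\right)}{7} - 19 = \left(- \frac{173}{7}\right) \left(-7\right) - 19 = 173 - 19 = 154$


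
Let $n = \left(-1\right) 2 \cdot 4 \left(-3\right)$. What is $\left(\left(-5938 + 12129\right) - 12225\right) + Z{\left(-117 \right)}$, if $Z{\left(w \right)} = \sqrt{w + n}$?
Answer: $-6034 + i \sqrt{93} \approx -6034.0 + 9.6436 i$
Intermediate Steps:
$n = 24$ ($n = \left(-2\right) 4 \left(-3\right) = \left(-8\right) \left(-3\right) = 24$)
$Z{\left(w \right)} = \sqrt{24 + w}$ ($Z{\left(w \right)} = \sqrt{w + 24} = \sqrt{24 + w}$)
$\left(\left(-5938 + 12129\right) - 12225\right) + Z{\left(-117 \right)} = \left(\left(-5938 + 12129\right) - 12225\right) + \sqrt{24 - 117} = \left(6191 - 12225\right) + \sqrt{-93} = -6034 + i \sqrt{93}$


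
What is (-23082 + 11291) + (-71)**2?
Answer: -6750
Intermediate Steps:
(-23082 + 11291) + (-71)**2 = -11791 + 5041 = -6750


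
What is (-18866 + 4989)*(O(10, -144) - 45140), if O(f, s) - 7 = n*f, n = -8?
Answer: 627420801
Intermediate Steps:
O(f, s) = 7 - 8*f
(-18866 + 4989)*(O(10, -144) - 45140) = (-18866 + 4989)*((7 - 8*10) - 45140) = -13877*((7 - 80) - 45140) = -13877*(-73 - 45140) = -13877*(-45213) = 627420801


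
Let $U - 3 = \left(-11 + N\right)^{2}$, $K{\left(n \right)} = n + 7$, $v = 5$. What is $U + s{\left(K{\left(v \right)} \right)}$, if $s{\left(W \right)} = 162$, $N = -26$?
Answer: $1534$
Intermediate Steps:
$K{\left(n \right)} = 7 + n$
$U = 1372$ ($U = 3 + \left(-11 - 26\right)^{2} = 3 + \left(-37\right)^{2} = 3 + 1369 = 1372$)
$U + s{\left(K{\left(v \right)} \right)} = 1372 + 162 = 1534$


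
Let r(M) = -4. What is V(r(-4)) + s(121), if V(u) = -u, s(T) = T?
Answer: 125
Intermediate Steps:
V(r(-4)) + s(121) = -1*(-4) + 121 = 4 + 121 = 125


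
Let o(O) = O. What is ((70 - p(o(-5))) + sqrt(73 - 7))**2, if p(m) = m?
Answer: (75 + sqrt(66))**2 ≈ 6909.6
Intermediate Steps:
((70 - p(o(-5))) + sqrt(73 - 7))**2 = ((70 - 1*(-5)) + sqrt(73 - 7))**2 = ((70 + 5) + sqrt(66))**2 = (75 + sqrt(66))**2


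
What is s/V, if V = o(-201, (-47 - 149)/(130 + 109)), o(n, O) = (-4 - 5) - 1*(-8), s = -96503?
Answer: 96503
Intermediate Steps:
o(n, O) = -1 (o(n, O) = -9 + 8 = -1)
V = -1
s/V = -96503/(-1) = -96503*(-1) = 96503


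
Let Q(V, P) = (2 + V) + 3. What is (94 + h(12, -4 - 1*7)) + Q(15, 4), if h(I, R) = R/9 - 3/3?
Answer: 1006/9 ≈ 111.78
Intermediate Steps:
h(I, R) = -1 + R/9 (h(I, R) = R*(⅑) - 3*⅓ = R/9 - 1 = -1 + R/9)
Q(V, P) = 5 + V
(94 + h(12, -4 - 1*7)) + Q(15, 4) = (94 + (-1 + (-4 - 1*7)/9)) + (5 + 15) = (94 + (-1 + (-4 - 7)/9)) + 20 = (94 + (-1 + (⅑)*(-11))) + 20 = (94 + (-1 - 11/9)) + 20 = (94 - 20/9) + 20 = 826/9 + 20 = 1006/9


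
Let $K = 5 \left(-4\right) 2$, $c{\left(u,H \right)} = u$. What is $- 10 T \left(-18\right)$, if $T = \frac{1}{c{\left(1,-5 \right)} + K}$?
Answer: $- \frac{60}{13} \approx -4.6154$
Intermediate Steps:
$K = -40$ ($K = \left(-20\right) 2 = -40$)
$T = - \frac{1}{39}$ ($T = \frac{1}{1 - 40} = \frac{1}{-39} = - \frac{1}{39} \approx -0.025641$)
$- 10 T \left(-18\right) = \left(-10\right) \left(- \frac{1}{39}\right) \left(-18\right) = \frac{10}{39} \left(-18\right) = - \frac{60}{13}$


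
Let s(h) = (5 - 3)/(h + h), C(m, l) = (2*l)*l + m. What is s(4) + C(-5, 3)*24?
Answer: 1249/4 ≈ 312.25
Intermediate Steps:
C(m, l) = m + 2*l² (C(m, l) = 2*l² + m = m + 2*l²)
s(h) = 1/h (s(h) = 2/((2*h)) = 2*(1/(2*h)) = 1/h)
s(4) + C(-5, 3)*24 = 1/4 + (-5 + 2*3²)*24 = ¼ + (-5 + 2*9)*24 = ¼ + (-5 + 18)*24 = ¼ + 13*24 = ¼ + 312 = 1249/4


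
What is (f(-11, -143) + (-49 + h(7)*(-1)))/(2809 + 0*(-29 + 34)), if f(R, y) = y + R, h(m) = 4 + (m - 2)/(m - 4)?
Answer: -626/8427 ≈ -0.074285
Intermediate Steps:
h(m) = 4 + (-2 + m)/(-4 + m)
f(R, y) = R + y
(f(-11, -143) + (-49 + h(7)*(-1)))/(2809 + 0*(-29 + 34)) = ((-11 - 143) + (-49 + ((-18 + 5*7)/(-4 + 7))*(-1)))/(2809 + 0*(-29 + 34)) = (-154 + (-49 + ((-18 + 35)/3)*(-1)))/(2809 + 0*5) = (-154 + (-49 + ((1/3)*17)*(-1)))/(2809 + 0) = (-154 + (-49 + (17/3)*(-1)))/2809 = (-154 + (-49 - 17/3))*(1/2809) = (-154 - 164/3)*(1/2809) = -626/3*1/2809 = -626/8427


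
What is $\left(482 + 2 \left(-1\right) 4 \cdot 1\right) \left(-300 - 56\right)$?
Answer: $-168744$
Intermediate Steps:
$\left(482 + 2 \left(-1\right) 4 \cdot 1\right) \left(-300 - 56\right) = \left(482 + \left(-2\right) 4 \cdot 1\right) \left(-356\right) = \left(482 - 8\right) \left(-356\right) = 474 \left(-356\right) = -168744$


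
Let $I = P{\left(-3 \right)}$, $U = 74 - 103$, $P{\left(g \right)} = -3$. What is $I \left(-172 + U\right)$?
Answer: $603$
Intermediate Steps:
$U = -29$ ($U = 74 - 103 = -29$)
$I = -3$
$I \left(-172 + U\right) = - 3 \left(-172 - 29\right) = \left(-3\right) \left(-201\right) = 603$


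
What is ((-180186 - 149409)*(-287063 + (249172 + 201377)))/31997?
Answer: -7697738310/4571 ≈ -1.6840e+6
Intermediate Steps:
((-180186 - 149409)*(-287063 + (249172 + 201377)))/31997 = -329595*(-287063 + 450549)*(1/31997) = -329595*163486*(1/31997) = -53884168170*1/31997 = -7697738310/4571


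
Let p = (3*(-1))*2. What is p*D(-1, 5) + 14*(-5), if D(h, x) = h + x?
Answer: -94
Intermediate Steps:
p = -6 (p = -3*2 = -6)
p*D(-1, 5) + 14*(-5) = -6*(-1 + 5) + 14*(-5) = -6*4 - 70 = -24 - 70 = -94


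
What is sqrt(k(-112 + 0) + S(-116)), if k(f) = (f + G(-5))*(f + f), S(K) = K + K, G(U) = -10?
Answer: 2*sqrt(6774) ≈ 164.61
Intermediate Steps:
S(K) = 2*K
k(f) = 2*f*(-10 + f) (k(f) = (f - 10)*(f + f) = (-10 + f)*(2*f) = 2*f*(-10 + f))
sqrt(k(-112 + 0) + S(-116)) = sqrt(2*(-112 + 0)*(-10 + (-112 + 0)) + 2*(-116)) = sqrt(2*(-112)*(-10 - 112) - 232) = sqrt(2*(-112)*(-122) - 232) = sqrt(27328 - 232) = sqrt(27096) = 2*sqrt(6774)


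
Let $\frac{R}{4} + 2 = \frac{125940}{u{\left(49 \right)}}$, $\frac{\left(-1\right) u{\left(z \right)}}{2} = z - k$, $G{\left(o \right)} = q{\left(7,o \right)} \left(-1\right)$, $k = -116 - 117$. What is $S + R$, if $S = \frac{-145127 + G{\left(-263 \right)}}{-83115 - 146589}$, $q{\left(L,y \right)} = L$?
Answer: $- \frac{1620420221}{1799348} \approx -900.56$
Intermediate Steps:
$k = -233$ ($k = -116 - 117 = -233$)
$G{\left(o \right)} = -7$ ($G{\left(o \right)} = 7 \left(-1\right) = -7$)
$u{\left(z \right)} = -466 - 2 z$ ($u{\left(z \right)} = - 2 \left(z - -233\right) = - 2 \left(z + 233\right) = - 2 \left(233 + z\right) = -466 - 2 z$)
$R = - \frac{42356}{47}$ ($R = -8 + 4 \frac{125940}{-466 - 98} = -8 + 4 \frac{125940}{-564} = -8 + 4 \cdot 125940 \left(- \frac{1}{564}\right) = -8 + 4 \left(- \frac{10495}{47}\right) = -8 - \frac{41980}{47} = - \frac{42356}{47} \approx -901.19$)
$S = \frac{24189}{38284}$ ($S = \frac{-145127 - 7}{-83115 - 146589} = - \frac{145134}{-229704} = \left(-145134\right) \left(- \frac{1}{229704}\right) = \frac{24189}{38284} \approx 0.63183$)
$S + R = \frac{24189}{38284} - \frac{42356}{47} = - \frac{1620420221}{1799348}$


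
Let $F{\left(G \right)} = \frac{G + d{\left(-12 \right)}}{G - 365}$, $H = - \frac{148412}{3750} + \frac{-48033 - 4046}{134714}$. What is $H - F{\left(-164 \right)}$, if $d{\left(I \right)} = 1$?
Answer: $- \frac{5381022391811}{133619448750} \approx -40.271$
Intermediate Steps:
$H = - \frac{10094235209}{252588750}$ ($H = \left(-148412\right) \frac{1}{3750} + \left(-48033 - 4046\right) \frac{1}{134714} = - \frac{74206}{1875} - \frac{52079}{134714} = - \frac{10094235209}{252588750} \approx -39.963$)
$F{\left(G \right)} = \frac{1 + G}{-365 + G}$ ($F{\left(G \right)} = \frac{G + 1}{G - 365} = \frac{1 + G}{-365 + G}$)
$H - F{\left(-164 \right)} = - \frac{10094235209}{252588750} - \frac{1 - 164}{-365 - 164} = - \frac{10094235209}{252588750} - \frac{1}{-529} \left(-163\right) = - \frac{10094235209}{252588750} - \left(- \frac{1}{529}\right) \left(-163\right) = - \frac{10094235209}{252588750} - \frac{163}{529} = - \frac{5381022391811}{133619448750}$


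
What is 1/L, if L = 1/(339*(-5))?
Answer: -1695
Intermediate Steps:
L = -1/1695 (L = 1/(-1695) = -1/1695 ≈ -0.00058997)
1/L = 1/(-1/1695) = -1695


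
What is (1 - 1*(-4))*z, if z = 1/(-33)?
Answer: -5/33 ≈ -0.15152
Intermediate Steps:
z = -1/33 ≈ -0.030303
(1 - 1*(-4))*z = (1 - 1*(-4))*(-1/33) = (1 + 4)*(-1/33) = 5*(-1/33) = -5/33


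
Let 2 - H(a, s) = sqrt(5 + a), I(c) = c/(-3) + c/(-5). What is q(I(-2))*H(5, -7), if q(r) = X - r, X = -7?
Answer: -242/15 + 121*sqrt(10)/15 ≈ 9.3757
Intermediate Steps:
I(c) = -8*c/15 (I(c) = c*(-1/3) + c*(-1/5) = -c/3 - c/5 = -8*c/15)
H(a, s) = 2 - sqrt(5 + a)
q(r) = -7 - r
q(I(-2))*H(5, -7) = (-7 - (-8)*(-2)/15)*(2 - sqrt(5 + 5)) = (-7 - 1*16/15)*(2 - sqrt(10)) = (-7 - 16/15)*(2 - sqrt(10)) = -121*(2 - sqrt(10))/15 = -242/15 + 121*sqrt(10)/15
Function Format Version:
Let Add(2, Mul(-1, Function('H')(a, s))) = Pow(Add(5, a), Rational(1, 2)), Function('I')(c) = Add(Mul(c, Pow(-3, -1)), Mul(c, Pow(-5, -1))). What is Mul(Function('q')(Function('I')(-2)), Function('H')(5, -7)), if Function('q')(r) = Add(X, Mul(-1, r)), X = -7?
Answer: Add(Rational(-242, 15), Mul(Rational(121, 15), Pow(10, Rational(1, 2)))) ≈ 9.3757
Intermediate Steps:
Function('I')(c) = Mul(Rational(-8, 15), c) (Function('I')(c) = Add(Mul(c, Rational(-1, 3)), Mul(c, Rational(-1, 5))) = Add(Mul(Rational(-1, 3), c), Mul(Rational(-1, 5), c)) = Mul(Rational(-8, 15), c))
Function('H')(a, s) = Add(2, Mul(-1, Pow(Add(5, a), Rational(1, 2))))
Function('q')(r) = Add(-7, Mul(-1, r))
Mul(Function('q')(Function('I')(-2)), Function('H')(5, -7)) = Mul(Add(-7, Mul(-1, Mul(Rational(-8, 15), -2))), Add(2, Mul(-1, Pow(Add(5, 5), Rational(1, 2))))) = Mul(Add(-7, Mul(-1, Rational(16, 15))), Add(2, Mul(-1, Pow(10, Rational(1, 2))))) = Mul(Add(-7, Rational(-16, 15)), Add(2, Mul(-1, Pow(10, Rational(1, 2))))) = Mul(Rational(-121, 15), Add(2, Mul(-1, Pow(10, Rational(1, 2))))) = Add(Rational(-242, 15), Mul(Rational(121, 15), Pow(10, Rational(1, 2))))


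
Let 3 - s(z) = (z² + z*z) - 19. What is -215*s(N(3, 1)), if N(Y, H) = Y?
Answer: -860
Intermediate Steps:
s(z) = 22 - 2*z² (s(z) = 3 - ((z² + z*z) - 19) = 3 - ((z² + z²) - 19) = 3 - (2*z² - 19) = 3 - (-19 + 2*z²) = 3 + (19 - 2*z²) = 22 - 2*z²)
-215*s(N(3, 1)) = -215*(22 - 2*3²) = -215*(22 - 2*9) = -215*(22 - 18) = -215*4 = -860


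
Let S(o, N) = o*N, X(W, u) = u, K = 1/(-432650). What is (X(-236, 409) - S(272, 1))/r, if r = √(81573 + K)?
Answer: 685*√610773016518394/35292558449 ≈ 0.47968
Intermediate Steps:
K = -1/432650 ≈ -2.3113e-6
S(o, N) = N*o
r = √610773016518394/86530 (r = √(81573 - 1/432650) = √(35292558449/432650) = √610773016518394/86530 ≈ 285.61)
(X(-236, 409) - S(272, 1))/r = (409 - 272)/((√610773016518394/86530)) = (409 - 1*272)*(5*√610773016518394/35292558449) = (409 - 272)*(5*√610773016518394/35292558449) = 137*(5*√610773016518394/35292558449) = 685*√610773016518394/35292558449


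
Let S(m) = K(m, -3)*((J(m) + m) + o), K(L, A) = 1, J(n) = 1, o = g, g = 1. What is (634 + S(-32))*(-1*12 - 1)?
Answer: -7852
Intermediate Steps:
o = 1
S(m) = 2 + m (S(m) = 1*((1 + m) + 1) = 1*(2 + m) = 2 + m)
(634 + S(-32))*(-1*12 - 1) = (634 + (2 - 32))*(-1*12 - 1) = (634 - 30)*(-12 - 1) = 604*(-13) = -7852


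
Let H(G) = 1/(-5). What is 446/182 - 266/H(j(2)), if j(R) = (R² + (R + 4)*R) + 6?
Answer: 121253/91 ≈ 1332.5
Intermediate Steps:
j(R) = 6 + R² + R*(4 + R) (j(R) = (R² + (4 + R)*R) + 6 = (R² + R*(4 + R)) + 6 = 6 + R² + R*(4 + R))
H(G) = -⅕ (H(G) = 1*(-⅕) = -⅕)
446/182 - 266/H(j(2)) = 446/182 - 266/(-⅕) = 446*(1/182) - 266*(-5) = 223/91 + 1330 = 121253/91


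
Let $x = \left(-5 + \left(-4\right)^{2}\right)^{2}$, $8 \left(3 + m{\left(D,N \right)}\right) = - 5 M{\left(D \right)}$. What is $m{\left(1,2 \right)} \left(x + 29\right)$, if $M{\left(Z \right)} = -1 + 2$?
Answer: $- \frac{2175}{4} \approx -543.75$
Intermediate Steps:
$M{\left(Z \right)} = 1$
$m{\left(D,N \right)} = - \frac{29}{8}$ ($m{\left(D,N \right)} = -3 + \frac{\left(-5\right) 1}{8} = -3 + \frac{1}{8} \left(-5\right) = -3 - \frac{5}{8} = - \frac{29}{8}$)
$x = 121$ ($x = \left(-5 + 16\right)^{2} = 11^{2} = 121$)
$m{\left(1,2 \right)} \left(x + 29\right) = - \frac{29 \left(121 + 29\right)}{8} = \left(- \frac{29}{8}\right) 150 = - \frac{2175}{4}$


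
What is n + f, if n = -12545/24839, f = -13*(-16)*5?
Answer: 25820015/24839 ≈ 1039.5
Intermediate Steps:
f = 1040 (f = 208*5 = 1040)
n = -12545/24839 (n = -12545*1/24839 = -12545/24839 ≈ -0.50505)
n + f = -12545/24839 + 1040 = 25820015/24839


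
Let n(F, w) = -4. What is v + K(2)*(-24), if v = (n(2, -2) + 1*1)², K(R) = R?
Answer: -39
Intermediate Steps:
v = 9 (v = (-4 + 1*1)² = (-4 + 1)² = (-3)² = 9)
v + K(2)*(-24) = 9 + 2*(-24) = 9 - 48 = -39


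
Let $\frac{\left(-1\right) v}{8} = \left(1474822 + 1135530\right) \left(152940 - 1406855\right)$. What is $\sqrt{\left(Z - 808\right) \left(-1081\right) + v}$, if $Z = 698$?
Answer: $5 \sqrt{1047411053742} \approx 5.1172 \cdot 10^{6}$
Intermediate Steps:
$v = 26185276224640$ ($v = - 8 \left(1474822 + 1135530\right) \left(152940 - 1406855\right) = - 8 \cdot 2610352 \left(-1253915\right) = \left(-8\right) \left(-3273159528080\right) = 26185276224640$)
$\sqrt{\left(Z - 808\right) \left(-1081\right) + v} = \sqrt{\left(698 - 808\right) \left(-1081\right) + 26185276224640} = \sqrt{\left(-110\right) \left(-1081\right) + 26185276224640} = \sqrt{118910 + 26185276224640} = \sqrt{26185276343550} = 5 \sqrt{1047411053742}$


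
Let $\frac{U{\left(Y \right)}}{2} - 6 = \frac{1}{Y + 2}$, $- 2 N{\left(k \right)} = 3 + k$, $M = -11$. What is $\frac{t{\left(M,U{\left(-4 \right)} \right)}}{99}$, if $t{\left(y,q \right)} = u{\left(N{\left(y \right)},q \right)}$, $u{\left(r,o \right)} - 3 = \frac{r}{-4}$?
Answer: $\frac{2}{99} \approx 0.020202$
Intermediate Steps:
$N{\left(k \right)} = - \frac{3}{2} - \frac{k}{2}$ ($N{\left(k \right)} = - \frac{3 + k}{2} = - \frac{3}{2} - \frac{k}{2}$)
$U{\left(Y \right)} = 12 + \frac{2}{2 + Y}$ ($U{\left(Y \right)} = 12 + \frac{2}{Y + 2} = 12 + \frac{2}{2 + Y}$)
$u{\left(r,o \right)} = 3 - \frac{r}{4}$ ($u{\left(r,o \right)} = 3 + \frac{r}{-4} = 3 + r \left(- \frac{1}{4}\right) = 3 - \frac{r}{4}$)
$t{\left(y,q \right)} = \frac{27}{8} + \frac{y}{8}$ ($t{\left(y,q \right)} = 3 - \frac{- \frac{3}{2} - \frac{y}{2}}{4} = 3 + \left(\frac{3}{8} + \frac{y}{8}\right) = \frac{27}{8} + \frac{y}{8}$)
$\frac{t{\left(M,U{\left(-4 \right)} \right)}}{99} = \frac{\frac{27}{8} + \frac{1}{8} \left(-11\right)}{99} = \left(\frac{27}{8} - \frac{11}{8}\right) \frac{1}{99} = 2 \cdot \frac{1}{99} = \frac{2}{99}$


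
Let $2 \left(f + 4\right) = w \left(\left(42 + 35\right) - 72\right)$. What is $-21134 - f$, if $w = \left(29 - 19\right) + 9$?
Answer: $- \frac{42355}{2} \approx -21178.0$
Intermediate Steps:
$w = 19$ ($w = 10 + 9 = 19$)
$f = \frac{87}{2}$ ($f = -4 + \frac{19 \left(\left(42 + 35\right) - 72\right)}{2} = -4 + \frac{19 \left(77 - 72\right)}{2} = -4 + \frac{19 \cdot 5}{2} = -4 + \frac{1}{2} \cdot 95 = -4 + \frac{95}{2} = \frac{87}{2} \approx 43.5$)
$-21134 - f = -21134 - \frac{87}{2} = - \frac{42355}{2}$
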